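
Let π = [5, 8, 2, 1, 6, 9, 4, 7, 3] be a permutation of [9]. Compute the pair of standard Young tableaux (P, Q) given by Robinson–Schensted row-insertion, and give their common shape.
P = [1, 3, 7] / [2, 4, 9] / [5, 6] / [8];  Q = [1, 2, 6] / [3, 5, 8] / [4, 7] / [9];  common shape = (3, 3, 2, 1)

Row-insert the values π_1, π_2, … into P one at a time, bumping the leftmost entry strictly greater than the inserted value down to the next row. The recording tableau Q records, in position (i, j), the step at which that cell was added to P.
  Insert 5 (step 1): P = [5];  Q = [1]
  Insert 8 (step 2): P = [5, 8];  Q = [1, 2]
  Insert 2 (step 3): P = [2, 8] / [5];  Q = [1, 2] / [3]
  Insert 1 (step 4): P = [1, 8] / [2] / [5];  Q = [1, 2] / [3] / [4]
  Insert 6 (step 5): P = [1, 6] / [2, 8] / [5];  Q = [1, 2] / [3, 5] / [4]
  Insert 9 (step 6): P = [1, 6, 9] / [2, 8] / [5];  Q = [1, 2, 6] / [3, 5] / [4]
  Insert 4 (step 7): P = [1, 4, 9] / [2, 6] / [5, 8];  Q = [1, 2, 6] / [3, 5] / [4, 7]
  Insert 7 (step 8): P = [1, 4, 7] / [2, 6, 9] / [5, 8];  Q = [1, 2, 6] / [3, 5, 8] / [4, 7]
  Insert 3 (step 9): P = [1, 3, 7] / [2, 4, 9] / [5, 6] / [8];  Q = [1, 2, 6] / [3, 5, 8] / [4, 7] / [9]
Final shape: (3, 3, 2, 1).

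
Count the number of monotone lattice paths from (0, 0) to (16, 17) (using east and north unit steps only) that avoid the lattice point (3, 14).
Number of paths = 1166422310

Total paths from (0, 0) to (16, 17): C(33, 16) = 1166803110. Paths through (3, 14): (paths (0, 0) → (3, 14)) × (paths (3, 14) → (16, 17)) = C(17, 3) · C(16, 13) = 680 · 560 = 380800. Avoidance count = 1166803110 − 380800 = 1166422310.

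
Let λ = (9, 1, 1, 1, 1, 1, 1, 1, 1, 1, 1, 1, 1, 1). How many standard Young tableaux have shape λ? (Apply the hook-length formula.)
# SYT of shape (9, 1, 1, 1, 1, 1, 1, 1, 1, 1, 1, 1, 1, 1) = 203490

Hook-length formula: f^λ = n! / Π hook(c), product over all cells c of the Young diagram. For λ = (9, 1, 1, 1, 1, 1, 1, 1, 1, 1, 1, 1, 1, 1), n = 22 boxes. Hook lengths by row (left-to-right, top-to-bottom): [22, 8, 7, 6, 5, 4, 3, 2, 1]; [13]; [12]; [11]; [10]; [9]; [8]; [7]; [6]; [5]; [4]; [3]; [2]; [1]. Product of hooks = 5523616530432000. So f^λ = 22! / 5523616530432000 = 1124000727777607680000 / 5523616530432000 = 203490.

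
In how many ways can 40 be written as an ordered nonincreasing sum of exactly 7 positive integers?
p(40, 7 parts) = 2738

Partitions of n into exactly k parts are in bijection with partitions of n − k into at most k parts (subtract 1 from each part). So p(40, exactly 7) = p(33, parts ≤ 7). Computing via the recurrence p(m, j) = p(m, j−1) + p(m−j, j) gives 2738.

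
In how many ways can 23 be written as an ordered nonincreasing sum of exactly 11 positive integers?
p(23, 11 parts) = 76

Partitions of n into exactly k parts are in bijection with partitions of n − k into at most k parts (subtract 1 from each part). So p(23, exactly 11) = p(12, parts ≤ 11). Computing via the recurrence p(m, j) = p(m, j−1) + p(m−j, j) gives 76.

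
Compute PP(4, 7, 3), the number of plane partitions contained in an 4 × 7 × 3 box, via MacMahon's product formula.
PP(4, 7, 3) = 1557270

Evaluate the triple product over i = 1..4, j = 1..7, k = 1..3. The factors are (2/1) · (3/2) · (4/3) · (3/2) · (4/3) · (5/4) · (4/3) · (5/4) · … (84 factors total). The numerators and denominators telescope so the product is an integer; carrying out the multiplication exactly gives PP(4, 7, 3) = 1557270.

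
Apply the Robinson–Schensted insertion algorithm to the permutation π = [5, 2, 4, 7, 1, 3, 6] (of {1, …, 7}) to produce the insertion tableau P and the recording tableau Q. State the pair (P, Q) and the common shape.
P = [1, 3, 6] / [2, 4, 7] / [5];  Q = [1, 3, 4] / [2, 6, 7] / [5];  common shape = (3, 3, 1)

Row-insert the values π_1, π_2, … into P one at a time, bumping the leftmost entry strictly greater than the inserted value down to the next row. The recording tableau Q records, in position (i, j), the step at which that cell was added to P.
  Insert 5 (step 1): P = [5];  Q = [1]
  Insert 2 (step 2): P = [2] / [5];  Q = [1] / [2]
  Insert 4 (step 3): P = [2, 4] / [5];  Q = [1, 3] / [2]
  Insert 7 (step 4): P = [2, 4, 7] / [5];  Q = [1, 3, 4] / [2]
  Insert 1 (step 5): P = [1, 4, 7] / [2] / [5];  Q = [1, 3, 4] / [2] / [5]
  Insert 3 (step 6): P = [1, 3, 7] / [2, 4] / [5];  Q = [1, 3, 4] / [2, 6] / [5]
  Insert 6 (step 7): P = [1, 3, 6] / [2, 4, 7] / [5];  Q = [1, 3, 4] / [2, 6, 7] / [5]
Final shape: (3, 3, 1).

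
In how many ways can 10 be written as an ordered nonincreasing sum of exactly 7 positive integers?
p(10, 7 parts) = 3

Partitions of n into exactly k parts ↔ partitions of n − k into at most k parts (subtract 1 from each part). For n = 10, k = 7, the partitions are: 4+1+1+1+1+1+1, 3+2+1+1+1+1+1, 2+2+2+1+1+1+1. Count = 3.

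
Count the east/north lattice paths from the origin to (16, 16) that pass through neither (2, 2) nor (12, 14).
Number of paths = 273713430

Inclusion–exclusion. Total paths: C(32, 16) = 601080390. Through P₁: C(4, 2)·C(28, 14) = 240699600. Through P₂: C(26, 12)·C(6, 4) = 144865500. Since P₁ is strictly southwest of P₂, a monotone path through both must visit P₁ then P₂; paths through both = C(4, 2)·C(22, 10)·C(6, 4) = 58198140. Avoid both = 601080390 − 240699600 − 144865500 + 58198140 = 273713430.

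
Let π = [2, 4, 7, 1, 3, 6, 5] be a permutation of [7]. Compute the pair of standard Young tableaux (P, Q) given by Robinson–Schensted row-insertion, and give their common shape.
P = [1, 3, 5] / [2, 4, 6] / [7];  Q = [1, 2, 3] / [4, 5, 6] / [7];  common shape = (3, 3, 1)

Row-insert the values π_1, π_2, … into P one at a time, bumping the leftmost entry strictly greater than the inserted value down to the next row. The recording tableau Q records, in position (i, j), the step at which that cell was added to P.
  Insert 2 (step 1): P = [2];  Q = [1]
  Insert 4 (step 2): P = [2, 4];  Q = [1, 2]
  Insert 7 (step 3): P = [2, 4, 7];  Q = [1, 2, 3]
  Insert 1 (step 4): P = [1, 4, 7] / [2];  Q = [1, 2, 3] / [4]
  Insert 3 (step 5): P = [1, 3, 7] / [2, 4];  Q = [1, 2, 3] / [4, 5]
  Insert 6 (step 6): P = [1, 3, 6] / [2, 4, 7];  Q = [1, 2, 3] / [4, 5, 6]
  Insert 5 (step 7): P = [1, 3, 5] / [2, 4, 6] / [7];  Q = [1, 2, 3] / [4, 5, 6] / [7]
Final shape: (3, 3, 1).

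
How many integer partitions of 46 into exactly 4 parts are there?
p(46, 4 parts) = 720

Partitions of n into exactly k parts are in bijection with partitions of n − k into at most k parts (subtract 1 from each part). So p(46, exactly 4) = p(42, parts ≤ 4). Computing via the recurrence p(m, j) = p(m, j−1) + p(m−j, j) gives 720.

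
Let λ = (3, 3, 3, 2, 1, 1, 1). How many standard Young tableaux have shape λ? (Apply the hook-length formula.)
# SYT of shape (3, 3, 3, 2, 1, 1, 1) = 16016

Hook-length formula: f^λ = n! / Π hook(c), product over all cells c of the Young diagram. For λ = (3, 3, 3, 2, 1, 1, 1), n = 14 boxes. Hook lengths by row (left-to-right, top-to-bottom): [9, 5, 3]; [8, 4, 2]; [7, 3, 1]; [5, 1]; [3]; [2]; [1]. Product of hooks = 5443200. So f^λ = 14! / 5443200 = 87178291200 / 5443200 = 16016.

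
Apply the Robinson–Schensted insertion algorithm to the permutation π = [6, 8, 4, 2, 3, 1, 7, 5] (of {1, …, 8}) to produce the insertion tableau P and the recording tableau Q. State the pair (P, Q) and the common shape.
P = [1, 3, 5] / [2, 7] / [4, 8] / [6];  Q = [1, 2, 7] / [3, 5] / [4, 8] / [6];  common shape = (3, 2, 2, 1)

Row-insert the values π_1, π_2, … into P one at a time, bumping the leftmost entry strictly greater than the inserted value down to the next row. The recording tableau Q records, in position (i, j), the step at which that cell was added to P.
  Insert 6 (step 1): P = [6];  Q = [1]
  Insert 8 (step 2): P = [6, 8];  Q = [1, 2]
  Insert 4 (step 3): P = [4, 8] / [6];  Q = [1, 2] / [3]
  Insert 2 (step 4): P = [2, 8] / [4] / [6];  Q = [1, 2] / [3] / [4]
  Insert 3 (step 5): P = [2, 3] / [4, 8] / [6];  Q = [1, 2] / [3, 5] / [4]
  Insert 1 (step 6): P = [1, 3] / [2, 8] / [4] / [6];  Q = [1, 2] / [3, 5] / [4] / [6]
  Insert 7 (step 7): P = [1, 3, 7] / [2, 8] / [4] / [6];  Q = [1, 2, 7] / [3, 5] / [4] / [6]
  Insert 5 (step 8): P = [1, 3, 5] / [2, 7] / [4, 8] / [6];  Q = [1, 2, 7] / [3, 5] / [4, 8] / [6]
Final shape: (3, 2, 2, 1).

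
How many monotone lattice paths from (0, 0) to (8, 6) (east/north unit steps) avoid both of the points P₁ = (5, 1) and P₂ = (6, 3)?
Number of paths = 2007

Inclusion–exclusion. Total paths: C(14, 8) = 3003. Through P₁: C(6, 5)·C(8, 3) = 336. Through P₂: C(9, 6)·C(5, 2) = 840. Since P₁ is strictly southwest of P₂, a monotone path through both must visit P₁ then P₂; paths through both = C(6, 5)·C(3, 1)·C(5, 2) = 180. Avoid both = 3003 − 336 − 840 + 180 = 2007.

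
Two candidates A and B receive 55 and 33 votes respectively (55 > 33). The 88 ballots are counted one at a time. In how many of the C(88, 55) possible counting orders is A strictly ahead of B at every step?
Strict-lead orderings = 420607376074008214179564

Total orderings of the 88 votes with 55 for A: C(88, 55) = 1682429504296032856718256. By the Bertrand ballot formula (Cycle Lemma / reflection principle), the number of orderings in which A is strictly ahead of B throughout is (p − q)/(p + q) · C(p + q, p) = (55 − 33)/(55 + 33) · 1682429504296032856718256 = 420607376074008214179564.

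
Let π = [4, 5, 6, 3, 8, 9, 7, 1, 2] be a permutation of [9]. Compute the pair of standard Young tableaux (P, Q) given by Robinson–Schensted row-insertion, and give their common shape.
P = [1, 2, 6, 7, 9] / [3, 5] / [4, 8];  Q = [1, 2, 3, 5, 6] / [4, 7] / [8, 9];  common shape = (5, 2, 2)

Row-insert the values π_1, π_2, … into P one at a time, bumping the leftmost entry strictly greater than the inserted value down to the next row. The recording tableau Q records, in position (i, j), the step at which that cell was added to P.
  Insert 4 (step 1): P = [4];  Q = [1]
  Insert 5 (step 2): P = [4, 5];  Q = [1, 2]
  Insert 6 (step 3): P = [4, 5, 6];  Q = [1, 2, 3]
  Insert 3 (step 4): P = [3, 5, 6] / [4];  Q = [1, 2, 3] / [4]
  Insert 8 (step 5): P = [3, 5, 6, 8] / [4];  Q = [1, 2, 3, 5] / [4]
  Insert 9 (step 6): P = [3, 5, 6, 8, 9] / [4];  Q = [1, 2, 3, 5, 6] / [4]
  Insert 7 (step 7): P = [3, 5, 6, 7, 9] / [4, 8];  Q = [1, 2, 3, 5, 6] / [4, 7]
  Insert 1 (step 8): P = [1, 5, 6, 7, 9] / [3, 8] / [4];  Q = [1, 2, 3, 5, 6] / [4, 7] / [8]
  Insert 2 (step 9): P = [1, 2, 6, 7, 9] / [3, 5] / [4, 8];  Q = [1, 2, 3, 5, 6] / [4, 7] / [8, 9]
Final shape: (5, 2, 2).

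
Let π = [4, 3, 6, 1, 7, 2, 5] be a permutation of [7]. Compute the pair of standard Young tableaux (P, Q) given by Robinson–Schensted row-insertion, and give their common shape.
P = [1, 2, 5] / [3, 6, 7] / [4];  Q = [1, 3, 5] / [2, 6, 7] / [4];  common shape = (3, 3, 1)

Row-insert the values π_1, π_2, … into P one at a time, bumping the leftmost entry strictly greater than the inserted value down to the next row. The recording tableau Q records, in position (i, j), the step at which that cell was added to P.
  Insert 4 (step 1): P = [4];  Q = [1]
  Insert 3 (step 2): P = [3] / [4];  Q = [1] / [2]
  Insert 6 (step 3): P = [3, 6] / [4];  Q = [1, 3] / [2]
  Insert 1 (step 4): P = [1, 6] / [3] / [4];  Q = [1, 3] / [2] / [4]
  Insert 7 (step 5): P = [1, 6, 7] / [3] / [4];  Q = [1, 3, 5] / [2] / [4]
  Insert 2 (step 6): P = [1, 2, 7] / [3, 6] / [4];  Q = [1, 3, 5] / [2, 6] / [4]
  Insert 5 (step 7): P = [1, 2, 5] / [3, 6, 7] / [4];  Q = [1, 3, 5] / [2, 6, 7] / [4]
Final shape: (3, 3, 1).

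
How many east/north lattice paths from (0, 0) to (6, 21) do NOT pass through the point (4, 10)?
Number of paths = 217932

Total paths from (0, 0) to (6, 21): C(27, 6) = 296010. Paths through (4, 10): (paths (0, 0) → (4, 10)) × (paths (4, 10) → (6, 21)) = C(14, 4) · C(13, 2) = 1001 · 78 = 78078. Avoidance count = 296010 − 78078 = 217932.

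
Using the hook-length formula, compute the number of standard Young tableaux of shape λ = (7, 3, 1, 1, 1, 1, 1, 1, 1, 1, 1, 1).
# SYT of shape (7, 3, 1, 1, 1, 1, 1, 1, 1, 1, 1, 1) = 1421200

Hook-length formula: f^λ = n! / Π hook(c), product over all cells c of the Young diagram. For λ = (7, 3, 1, 1, 1, 1, 1, 1, 1, 1, 1, 1), n = 20 boxes. Hook lengths by row (left-to-right, top-to-bottom): [18, 7, 6, 4, 3, 2, 1]; [13, 2, 1]; [10]; [9]; [8]; [7]; [6]; [5]; [4]; [3]; [2]; [1]. Product of hooks = 1711864627200. So f^λ = 20! / 1711864627200 = 2432902008176640000 / 1711864627200 = 1421200.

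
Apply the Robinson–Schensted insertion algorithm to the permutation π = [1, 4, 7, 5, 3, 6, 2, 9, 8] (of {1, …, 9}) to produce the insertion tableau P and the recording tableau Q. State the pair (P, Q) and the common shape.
P = [1, 2, 5, 6, 8] / [3, 9] / [4] / [7];  Q = [1, 2, 3, 6, 8] / [4, 9] / [5] / [7];  common shape = (5, 2, 1, 1)

Row-insert the values π_1, π_2, … into P one at a time, bumping the leftmost entry strictly greater than the inserted value down to the next row. The recording tableau Q records, in position (i, j), the step at which that cell was added to P.
  Insert 1 (step 1): P = [1];  Q = [1]
  Insert 4 (step 2): P = [1, 4];  Q = [1, 2]
  Insert 7 (step 3): P = [1, 4, 7];  Q = [1, 2, 3]
  Insert 5 (step 4): P = [1, 4, 5] / [7];  Q = [1, 2, 3] / [4]
  Insert 3 (step 5): P = [1, 3, 5] / [4] / [7];  Q = [1, 2, 3] / [4] / [5]
  Insert 6 (step 6): P = [1, 3, 5, 6] / [4] / [7];  Q = [1, 2, 3, 6] / [4] / [5]
  Insert 2 (step 7): P = [1, 2, 5, 6] / [3] / [4] / [7];  Q = [1, 2, 3, 6] / [4] / [5] / [7]
  Insert 9 (step 8): P = [1, 2, 5, 6, 9] / [3] / [4] / [7];  Q = [1, 2, 3, 6, 8] / [4] / [5] / [7]
  Insert 8 (step 9): P = [1, 2, 5, 6, 8] / [3, 9] / [4] / [7];  Q = [1, 2, 3, 6, 8] / [4, 9] / [5] / [7]
Final shape: (5, 2, 1, 1).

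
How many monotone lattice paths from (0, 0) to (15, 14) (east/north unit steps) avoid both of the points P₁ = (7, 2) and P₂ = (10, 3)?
Number of paths = 72403584

Inclusion–exclusion. Total paths: C(29, 15) = 77558760. Through P₁: C(9, 7)·C(20, 8) = 4534920. Through P₂: C(13, 10)·C(16, 5) = 1249248. Since P₁ is strictly southwest of P₂, a monotone path through both must visit P₁ then P₂; paths through both = C(9, 7)·C(4, 3)·C(16, 5) = 628992. Avoid both = 77558760 − 4534920 − 1249248 + 628992 = 72403584.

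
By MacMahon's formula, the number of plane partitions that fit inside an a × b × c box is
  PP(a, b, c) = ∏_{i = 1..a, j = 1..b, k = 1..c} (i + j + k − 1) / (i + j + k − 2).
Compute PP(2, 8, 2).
PP(2, 8, 2) = 825

Evaluate the triple product over i = 1..2, j = 1..8, k = 1..2. The factors are (2/1) · (3/2) · (3/2) · (4/3) · (4/3) · (5/4) · (5/4) · (6/5) · … (32 factors total). The numerators and denominators telescope so the product is an integer; carrying out the multiplication exactly gives PP(2, 8, 2) = 825.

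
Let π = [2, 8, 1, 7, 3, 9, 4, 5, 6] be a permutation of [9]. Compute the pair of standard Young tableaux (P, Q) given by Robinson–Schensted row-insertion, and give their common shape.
P = [1, 3, 4, 5, 6] / [2, 7, 9] / [8];  Q = [1, 2, 6, 8, 9] / [3, 4, 7] / [5];  common shape = (5, 3, 1)

Row-insert the values π_1, π_2, … into P one at a time, bumping the leftmost entry strictly greater than the inserted value down to the next row. The recording tableau Q records, in position (i, j), the step at which that cell was added to P.
  Insert 2 (step 1): P = [2];  Q = [1]
  Insert 8 (step 2): P = [2, 8];  Q = [1, 2]
  Insert 1 (step 3): P = [1, 8] / [2];  Q = [1, 2] / [3]
  Insert 7 (step 4): P = [1, 7] / [2, 8];  Q = [1, 2] / [3, 4]
  Insert 3 (step 5): P = [1, 3] / [2, 7] / [8];  Q = [1, 2] / [3, 4] / [5]
  Insert 9 (step 6): P = [1, 3, 9] / [2, 7] / [8];  Q = [1, 2, 6] / [3, 4] / [5]
  Insert 4 (step 7): P = [1, 3, 4] / [2, 7, 9] / [8];  Q = [1, 2, 6] / [3, 4, 7] / [5]
  Insert 5 (step 8): P = [1, 3, 4, 5] / [2, 7, 9] / [8];  Q = [1, 2, 6, 8] / [3, 4, 7] / [5]
  Insert 6 (step 9): P = [1, 3, 4, 5, 6] / [2, 7, 9] / [8];  Q = [1, 2, 6, 8, 9] / [3, 4, 7] / [5]
Final shape: (5, 3, 1).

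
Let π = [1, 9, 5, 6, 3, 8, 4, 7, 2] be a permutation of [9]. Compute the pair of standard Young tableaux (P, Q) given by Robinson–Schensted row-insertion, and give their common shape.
P = [1, 2, 4, 7] / [3, 6, 8] / [5] / [9];  Q = [1, 2, 4, 6] / [3, 7, 8] / [5] / [9];  common shape = (4, 3, 1, 1)

Row-insert the values π_1, π_2, … into P one at a time, bumping the leftmost entry strictly greater than the inserted value down to the next row. The recording tableau Q records, in position (i, j), the step at which that cell was added to P.
  Insert 1 (step 1): P = [1];  Q = [1]
  Insert 9 (step 2): P = [1, 9];  Q = [1, 2]
  Insert 5 (step 3): P = [1, 5] / [9];  Q = [1, 2] / [3]
  Insert 6 (step 4): P = [1, 5, 6] / [9];  Q = [1, 2, 4] / [3]
  Insert 3 (step 5): P = [1, 3, 6] / [5] / [9];  Q = [1, 2, 4] / [3] / [5]
  Insert 8 (step 6): P = [1, 3, 6, 8] / [5] / [9];  Q = [1, 2, 4, 6] / [3] / [5]
  Insert 4 (step 7): P = [1, 3, 4, 8] / [5, 6] / [9];  Q = [1, 2, 4, 6] / [3, 7] / [5]
  Insert 7 (step 8): P = [1, 3, 4, 7] / [5, 6, 8] / [9];  Q = [1, 2, 4, 6] / [3, 7, 8] / [5]
  Insert 2 (step 9): P = [1, 2, 4, 7] / [3, 6, 8] / [5] / [9];  Q = [1, 2, 4, 6] / [3, 7, 8] / [5] / [9]
Final shape: (4, 3, 1, 1).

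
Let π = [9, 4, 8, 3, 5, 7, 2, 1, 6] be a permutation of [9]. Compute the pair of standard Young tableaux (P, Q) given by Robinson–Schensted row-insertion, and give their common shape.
P = [1, 5, 6] / [2, 7] / [3, 8] / [4] / [9];  Q = [1, 3, 6] / [2, 5] / [4, 9] / [7] / [8];  common shape = (3, 2, 2, 1, 1)

Row-insert the values π_1, π_2, … into P one at a time, bumping the leftmost entry strictly greater than the inserted value down to the next row. The recording tableau Q records, in position (i, j), the step at which that cell was added to P.
  Insert 9 (step 1): P = [9];  Q = [1]
  Insert 4 (step 2): P = [4] / [9];  Q = [1] / [2]
  Insert 8 (step 3): P = [4, 8] / [9];  Q = [1, 3] / [2]
  Insert 3 (step 4): P = [3, 8] / [4] / [9];  Q = [1, 3] / [2] / [4]
  Insert 5 (step 5): P = [3, 5] / [4, 8] / [9];  Q = [1, 3] / [2, 5] / [4]
  Insert 7 (step 6): P = [3, 5, 7] / [4, 8] / [9];  Q = [1, 3, 6] / [2, 5] / [4]
  Insert 2 (step 7): P = [2, 5, 7] / [3, 8] / [4] / [9];  Q = [1, 3, 6] / [2, 5] / [4] / [7]
  Insert 1 (step 8): P = [1, 5, 7] / [2, 8] / [3] / [4] / [9];  Q = [1, 3, 6] / [2, 5] / [4] / [7] / [8]
  Insert 6 (step 9): P = [1, 5, 6] / [2, 7] / [3, 8] / [4] / [9];  Q = [1, 3, 6] / [2, 5] / [4, 9] / [7] / [8]
Final shape: (3, 2, 2, 1, 1).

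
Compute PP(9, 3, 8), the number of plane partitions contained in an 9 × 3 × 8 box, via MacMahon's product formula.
PP(9, 3, 8) = 198520691512

Evaluate the triple product over i = 1..9, j = 1..3, k = 1..8. The factors are (2/1) · (3/2) · (4/3) · (5/4) · (6/5) · (7/6) · (8/7) · (9/8) · … (216 factors total). The numerators and denominators telescope so the product is an integer; carrying out the multiplication exactly gives PP(9, 3, 8) = 198520691512.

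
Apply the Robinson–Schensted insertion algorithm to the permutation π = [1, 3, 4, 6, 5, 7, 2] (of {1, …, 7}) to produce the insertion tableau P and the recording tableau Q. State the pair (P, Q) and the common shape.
P = [1, 2, 4, 5, 7] / [3] / [6];  Q = [1, 2, 3, 4, 6] / [5] / [7];  common shape = (5, 1, 1)

Row-insert the values π_1, π_2, … into P one at a time, bumping the leftmost entry strictly greater than the inserted value down to the next row. The recording tableau Q records, in position (i, j), the step at which that cell was added to P.
  Insert 1 (step 1): P = [1];  Q = [1]
  Insert 3 (step 2): P = [1, 3];  Q = [1, 2]
  Insert 4 (step 3): P = [1, 3, 4];  Q = [1, 2, 3]
  Insert 6 (step 4): P = [1, 3, 4, 6];  Q = [1, 2, 3, 4]
  Insert 5 (step 5): P = [1, 3, 4, 5] / [6];  Q = [1, 2, 3, 4] / [5]
  Insert 7 (step 6): P = [1, 3, 4, 5, 7] / [6];  Q = [1, 2, 3, 4, 6] / [5]
  Insert 2 (step 7): P = [1, 2, 4, 5, 7] / [3] / [6];  Q = [1, 2, 3, 4, 6] / [5] / [7]
Final shape: (5, 1, 1).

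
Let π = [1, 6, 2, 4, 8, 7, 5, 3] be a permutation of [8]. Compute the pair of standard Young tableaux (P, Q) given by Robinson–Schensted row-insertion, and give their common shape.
P = [1, 2, 3, 5] / [4, 7] / [6] / [8];  Q = [1, 2, 4, 5] / [3, 6] / [7] / [8];  common shape = (4, 2, 1, 1)

Row-insert the values π_1, π_2, … into P one at a time, bumping the leftmost entry strictly greater than the inserted value down to the next row. The recording tableau Q records, in position (i, j), the step at which that cell was added to P.
  Insert 1 (step 1): P = [1];  Q = [1]
  Insert 6 (step 2): P = [1, 6];  Q = [1, 2]
  Insert 2 (step 3): P = [1, 2] / [6];  Q = [1, 2] / [3]
  Insert 4 (step 4): P = [1, 2, 4] / [6];  Q = [1, 2, 4] / [3]
  Insert 8 (step 5): P = [1, 2, 4, 8] / [6];  Q = [1, 2, 4, 5] / [3]
  Insert 7 (step 6): P = [1, 2, 4, 7] / [6, 8];  Q = [1, 2, 4, 5] / [3, 6]
  Insert 5 (step 7): P = [1, 2, 4, 5] / [6, 7] / [8];  Q = [1, 2, 4, 5] / [3, 6] / [7]
  Insert 3 (step 8): P = [1, 2, 3, 5] / [4, 7] / [6] / [8];  Q = [1, 2, 4, 5] / [3, 6] / [7] / [8]
Final shape: (4, 2, 1, 1).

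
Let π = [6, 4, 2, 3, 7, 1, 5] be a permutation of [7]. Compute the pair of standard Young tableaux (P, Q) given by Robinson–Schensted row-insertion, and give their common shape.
P = [1, 3, 5] / [2, 7] / [4] / [6];  Q = [1, 4, 5] / [2, 7] / [3] / [6];  common shape = (3, 2, 1, 1)

Row-insert the values π_1, π_2, … into P one at a time, bumping the leftmost entry strictly greater than the inserted value down to the next row. The recording tableau Q records, in position (i, j), the step at which that cell was added to P.
  Insert 6 (step 1): P = [6];  Q = [1]
  Insert 4 (step 2): P = [4] / [6];  Q = [1] / [2]
  Insert 2 (step 3): P = [2] / [4] / [6];  Q = [1] / [2] / [3]
  Insert 3 (step 4): P = [2, 3] / [4] / [6];  Q = [1, 4] / [2] / [3]
  Insert 7 (step 5): P = [2, 3, 7] / [4] / [6];  Q = [1, 4, 5] / [2] / [3]
  Insert 1 (step 6): P = [1, 3, 7] / [2] / [4] / [6];  Q = [1, 4, 5] / [2] / [3] / [6]
  Insert 5 (step 7): P = [1, 3, 5] / [2, 7] / [4] / [6];  Q = [1, 4, 5] / [2, 7] / [3] / [6]
Final shape: (3, 2, 1, 1).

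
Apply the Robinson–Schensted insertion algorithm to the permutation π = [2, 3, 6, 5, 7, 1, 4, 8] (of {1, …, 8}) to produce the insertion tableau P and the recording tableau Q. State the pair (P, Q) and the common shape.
P = [1, 3, 4, 7, 8] / [2, 5] / [6];  Q = [1, 2, 3, 5, 8] / [4, 7] / [6];  common shape = (5, 2, 1)

Row-insert the values π_1, π_2, … into P one at a time, bumping the leftmost entry strictly greater than the inserted value down to the next row. The recording tableau Q records, in position (i, j), the step at which that cell was added to P.
  Insert 2 (step 1): P = [2];  Q = [1]
  Insert 3 (step 2): P = [2, 3];  Q = [1, 2]
  Insert 6 (step 3): P = [2, 3, 6];  Q = [1, 2, 3]
  Insert 5 (step 4): P = [2, 3, 5] / [6];  Q = [1, 2, 3] / [4]
  Insert 7 (step 5): P = [2, 3, 5, 7] / [6];  Q = [1, 2, 3, 5] / [4]
  Insert 1 (step 6): P = [1, 3, 5, 7] / [2] / [6];  Q = [1, 2, 3, 5] / [4] / [6]
  Insert 4 (step 7): P = [1, 3, 4, 7] / [2, 5] / [6];  Q = [1, 2, 3, 5] / [4, 7] / [6]
  Insert 8 (step 8): P = [1, 3, 4, 7, 8] / [2, 5] / [6];  Q = [1, 2, 3, 5, 8] / [4, 7] / [6]
Final shape: (5, 2, 1).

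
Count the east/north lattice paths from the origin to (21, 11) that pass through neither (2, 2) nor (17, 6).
Number of paths = 77794014

Inclusion–exclusion. Total paths: C(32, 21) = 129024480. Through P₁: C(4, 2)·C(28, 19) = 41441400. Through P₂: C(23, 17)·C(9, 4) = 12719322. Since P₁ is strictly southwest of P₂, a monotone path through both must visit P₁ then P₂; paths through both = C(4, 2)·C(19, 15)·C(9, 4) = 2930256. Avoid both = 129024480 − 41441400 − 12719322 + 2930256 = 77794014.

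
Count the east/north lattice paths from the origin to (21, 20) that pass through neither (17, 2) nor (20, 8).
Number of paths = 269087467722

Inclusion–exclusion. Total paths: C(41, 21) = 269128937220. Through P₁: C(19, 17)·C(22, 4) = 1250865. Through P₂: C(28, 20)·C(13, 1) = 40405365. Since P₁ is strictly southwest of P₂, a monotone path through both must visit P₁ then P₂; paths through both = C(19, 17)·C(9, 3)·C(13, 1) = 186732. Avoid both = 269128937220 − 1250865 − 40405365 + 186732 = 269087467722.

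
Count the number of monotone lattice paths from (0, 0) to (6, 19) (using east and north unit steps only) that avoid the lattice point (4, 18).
Number of paths = 155155

Total paths from (0, 0) to (6, 19): C(25, 6) = 177100. Paths through (4, 18): (paths (0, 0) → (4, 18)) × (paths (4, 18) → (6, 19)) = C(22, 4) · C(3, 2) = 7315 · 3 = 21945. Avoidance count = 177100 − 21945 = 155155.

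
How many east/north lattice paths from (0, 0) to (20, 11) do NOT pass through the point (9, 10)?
Number of paths = 83563779

Total paths from (0, 0) to (20, 11): C(31, 20) = 84672315. Paths through (9, 10): (paths (0, 0) → (9, 10)) × (paths (9, 10) → (20, 11)) = C(19, 9) · C(12, 11) = 92378 · 12 = 1108536. Avoidance count = 84672315 − 1108536 = 83563779.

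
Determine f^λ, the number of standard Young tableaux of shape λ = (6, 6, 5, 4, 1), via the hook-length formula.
# SYT of shape (6, 6, 5, 4, 1) = 585307008

Hook-length formula: f^λ = n! / Π hook(c), product over all cells c of the Young diagram. For λ = (6, 6, 5, 4, 1), n = 22 boxes. Hook lengths by row (left-to-right, top-to-bottom): [10, 8, 7, 6, 4, 2]; [9, 7, 6, 5, 3, 1]; [7, 5, 4, 3, 1]; [5, 3, 2, 1]; [1]. Product of hooks = 1920360960000. So f^λ = 22! / 1920360960000 = 1124000727777607680000 / 1920360960000 = 585307008.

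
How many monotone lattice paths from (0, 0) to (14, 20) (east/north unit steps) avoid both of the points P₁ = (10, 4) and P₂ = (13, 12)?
Number of paths = 1341809580

Inclusion–exclusion. Total paths: C(34, 14) = 1391975640. Through P₁: C(14, 10)·C(20, 4) = 4849845. Through P₂: C(25, 13)·C(9, 1) = 46802700. Since P₁ is strictly southwest of P₂, a monotone path through both must visit P₁ then P₂; paths through both = C(14, 10)·C(11, 3)·C(9, 1) = 1486485. Avoid both = 1391975640 − 4849845 − 46802700 + 1486485 = 1341809580.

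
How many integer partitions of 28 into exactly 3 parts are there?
p(28, 3 parts) = 65

Partitions of n into exactly k parts are in bijection with partitions of n − k into at most k parts (subtract 1 from each part). So p(28, exactly 3) = p(25, parts ≤ 3). Computing via the recurrence p(m, j) = p(m, j−1) + p(m−j, j) gives 65.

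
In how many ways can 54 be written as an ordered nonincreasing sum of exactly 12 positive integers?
p(54, 12 parts) = 31570

Partitions of n into exactly k parts are in bijection with partitions of n − k into at most k parts (subtract 1 from each part). So p(54, exactly 12) = p(42, parts ≤ 12). Computing via the recurrence p(m, j) = p(m, j−1) + p(m−j, j) gives 31570.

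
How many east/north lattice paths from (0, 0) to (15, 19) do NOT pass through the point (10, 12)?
Number of paths = 1343823888

Total paths from (0, 0) to (15, 19): C(34, 15) = 1855967520. Paths through (10, 12): (paths (0, 0) → (10, 12)) × (paths (10, 12) → (15, 19)) = C(22, 10) · C(12, 5) = 646646 · 792 = 512143632. Avoidance count = 1855967520 − 512143632 = 1343823888.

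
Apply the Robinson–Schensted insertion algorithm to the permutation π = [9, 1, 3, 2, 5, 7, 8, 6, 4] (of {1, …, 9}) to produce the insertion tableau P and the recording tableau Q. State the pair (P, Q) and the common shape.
P = [1, 2, 4, 6, 8] / [3, 5] / [7] / [9];  Q = [1, 3, 5, 6, 7] / [2, 8] / [4] / [9];  common shape = (5, 2, 1, 1)

Row-insert the values π_1, π_2, … into P one at a time, bumping the leftmost entry strictly greater than the inserted value down to the next row. The recording tableau Q records, in position (i, j), the step at which that cell was added to P.
  Insert 9 (step 1): P = [9];  Q = [1]
  Insert 1 (step 2): P = [1] / [9];  Q = [1] / [2]
  Insert 3 (step 3): P = [1, 3] / [9];  Q = [1, 3] / [2]
  Insert 2 (step 4): P = [1, 2] / [3] / [9];  Q = [1, 3] / [2] / [4]
  Insert 5 (step 5): P = [1, 2, 5] / [3] / [9];  Q = [1, 3, 5] / [2] / [4]
  Insert 7 (step 6): P = [1, 2, 5, 7] / [3] / [9];  Q = [1, 3, 5, 6] / [2] / [4]
  Insert 8 (step 7): P = [1, 2, 5, 7, 8] / [3] / [9];  Q = [1, 3, 5, 6, 7] / [2] / [4]
  Insert 6 (step 8): P = [1, 2, 5, 6, 8] / [3, 7] / [9];  Q = [1, 3, 5, 6, 7] / [2, 8] / [4]
  Insert 4 (step 9): P = [1, 2, 4, 6, 8] / [3, 5] / [7] / [9];  Q = [1, 3, 5, 6, 7] / [2, 8] / [4] / [9]
Final shape: (5, 2, 1, 1).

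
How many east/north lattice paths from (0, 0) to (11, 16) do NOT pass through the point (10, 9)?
Number of paths = 12298871

Total paths from (0, 0) to (11, 16): C(27, 11) = 13037895. Paths through (10, 9): (paths (0, 0) → (10, 9)) × (paths (10, 9) → (11, 16)) = C(19, 10) · C(8, 1) = 92378 · 8 = 739024. Avoidance count = 13037895 − 739024 = 12298871.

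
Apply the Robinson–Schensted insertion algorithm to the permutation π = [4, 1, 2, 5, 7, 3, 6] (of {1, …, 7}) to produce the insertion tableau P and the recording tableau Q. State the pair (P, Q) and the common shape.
P = [1, 2, 3, 6] / [4, 5, 7];  Q = [1, 3, 4, 5] / [2, 6, 7];  common shape = (4, 3)

Row-insert the values π_1, π_2, … into P one at a time, bumping the leftmost entry strictly greater than the inserted value down to the next row. The recording tableau Q records, in position (i, j), the step at which that cell was added to P.
  Insert 4 (step 1): P = [4];  Q = [1]
  Insert 1 (step 2): P = [1] / [4];  Q = [1] / [2]
  Insert 2 (step 3): P = [1, 2] / [4];  Q = [1, 3] / [2]
  Insert 5 (step 4): P = [1, 2, 5] / [4];  Q = [1, 3, 4] / [2]
  Insert 7 (step 5): P = [1, 2, 5, 7] / [4];  Q = [1, 3, 4, 5] / [2]
  Insert 3 (step 6): P = [1, 2, 3, 7] / [4, 5];  Q = [1, 3, 4, 5] / [2, 6]
  Insert 6 (step 7): P = [1, 2, 3, 6] / [4, 5, 7];  Q = [1, 3, 4, 5] / [2, 6, 7]
Final shape: (4, 3).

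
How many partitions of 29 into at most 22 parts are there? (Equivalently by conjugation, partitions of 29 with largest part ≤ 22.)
p(29, parts ≤ 22) = 4535

Use the recurrence p(n, m) = p(n, m−1) + p(n−m, m): either the largest part is < m (count p(n, m−1)) or the largest part is exactly m (remove one copy of m, count p(n−m, m)). With p(0, ·) = 1 this gives p(29, parts ≤ 22) = 4535. (By conjugating Young diagrams, this also counts partitions of 29 into at most 22 parts.)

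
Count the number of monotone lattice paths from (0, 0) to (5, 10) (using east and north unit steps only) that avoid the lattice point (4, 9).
Number of paths = 1573

Total paths from (0, 0) to (5, 10): C(15, 5) = 3003. Paths through (4, 9): (paths (0, 0) → (4, 9)) × (paths (4, 9) → (5, 10)) = C(13, 4) · C(2, 1) = 715 · 2 = 1430. Avoidance count = 3003 − 1430 = 1573.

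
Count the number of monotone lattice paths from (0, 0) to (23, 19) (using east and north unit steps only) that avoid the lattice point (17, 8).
Number of paths = 433389738600

Total paths from (0, 0) to (23, 19): C(42, 23) = 446775310800. Paths through (17, 8): (paths (0, 0) → (17, 8)) × (paths (17, 8) → (23, 19)) = C(25, 17) · C(17, 6) = 1081575 · 12376 = 13385572200. Avoidance count = 446775310800 − 13385572200 = 433389738600.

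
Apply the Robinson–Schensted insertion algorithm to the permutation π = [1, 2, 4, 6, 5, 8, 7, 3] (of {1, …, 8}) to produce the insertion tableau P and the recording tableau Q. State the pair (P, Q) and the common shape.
P = [1, 2, 3, 5, 7] / [4, 8] / [6];  Q = [1, 2, 3, 4, 6] / [5, 7] / [8];  common shape = (5, 2, 1)

Row-insert the values π_1, π_2, … into P one at a time, bumping the leftmost entry strictly greater than the inserted value down to the next row. The recording tableau Q records, in position (i, j), the step at which that cell was added to P.
  Insert 1 (step 1): P = [1];  Q = [1]
  Insert 2 (step 2): P = [1, 2];  Q = [1, 2]
  Insert 4 (step 3): P = [1, 2, 4];  Q = [1, 2, 3]
  Insert 6 (step 4): P = [1, 2, 4, 6];  Q = [1, 2, 3, 4]
  Insert 5 (step 5): P = [1, 2, 4, 5] / [6];  Q = [1, 2, 3, 4] / [5]
  Insert 8 (step 6): P = [1, 2, 4, 5, 8] / [6];  Q = [1, 2, 3, 4, 6] / [5]
  Insert 7 (step 7): P = [1, 2, 4, 5, 7] / [6, 8];  Q = [1, 2, 3, 4, 6] / [5, 7]
  Insert 3 (step 8): P = [1, 2, 3, 5, 7] / [4, 8] / [6];  Q = [1, 2, 3, 4, 6] / [5, 7] / [8]
Final shape: (5, 2, 1).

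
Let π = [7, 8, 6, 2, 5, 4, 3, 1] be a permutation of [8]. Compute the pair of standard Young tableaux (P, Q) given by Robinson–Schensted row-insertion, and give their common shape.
P = [1, 3] / [2, 8] / [4] / [5] / [6] / [7];  Q = [1, 2] / [3, 5] / [4] / [6] / [7] / [8];  common shape = (2, 2, 1, 1, 1, 1)

Row-insert the values π_1, π_2, … into P one at a time, bumping the leftmost entry strictly greater than the inserted value down to the next row. The recording tableau Q records, in position (i, j), the step at which that cell was added to P.
  Insert 7 (step 1): P = [7];  Q = [1]
  Insert 8 (step 2): P = [7, 8];  Q = [1, 2]
  Insert 6 (step 3): P = [6, 8] / [7];  Q = [1, 2] / [3]
  Insert 2 (step 4): P = [2, 8] / [6] / [7];  Q = [1, 2] / [3] / [4]
  Insert 5 (step 5): P = [2, 5] / [6, 8] / [7];  Q = [1, 2] / [3, 5] / [4]
  Insert 4 (step 6): P = [2, 4] / [5, 8] / [6] / [7];  Q = [1, 2] / [3, 5] / [4] / [6]
  Insert 3 (step 7): P = [2, 3] / [4, 8] / [5] / [6] / [7];  Q = [1, 2] / [3, 5] / [4] / [6] / [7]
  Insert 1 (step 8): P = [1, 3] / [2, 8] / [4] / [5] / [6] / [7];  Q = [1, 2] / [3, 5] / [4] / [6] / [7] / [8]
Final shape: (2, 2, 1, 1, 1, 1).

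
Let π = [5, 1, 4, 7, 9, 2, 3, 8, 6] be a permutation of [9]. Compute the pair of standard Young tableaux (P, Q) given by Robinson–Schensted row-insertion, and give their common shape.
P = [1, 2, 3, 6] / [4, 7, 8] / [5, 9];  Q = [1, 3, 4, 5] / [2, 7, 8] / [6, 9];  common shape = (4, 3, 2)

Row-insert the values π_1, π_2, … into P one at a time, bumping the leftmost entry strictly greater than the inserted value down to the next row. The recording tableau Q records, in position (i, j), the step at which that cell was added to P.
  Insert 5 (step 1): P = [5];  Q = [1]
  Insert 1 (step 2): P = [1] / [5];  Q = [1] / [2]
  Insert 4 (step 3): P = [1, 4] / [5];  Q = [1, 3] / [2]
  Insert 7 (step 4): P = [1, 4, 7] / [5];  Q = [1, 3, 4] / [2]
  Insert 9 (step 5): P = [1, 4, 7, 9] / [5];  Q = [1, 3, 4, 5] / [2]
  Insert 2 (step 6): P = [1, 2, 7, 9] / [4] / [5];  Q = [1, 3, 4, 5] / [2] / [6]
  Insert 3 (step 7): P = [1, 2, 3, 9] / [4, 7] / [5];  Q = [1, 3, 4, 5] / [2, 7] / [6]
  Insert 8 (step 8): P = [1, 2, 3, 8] / [4, 7, 9] / [5];  Q = [1, 3, 4, 5] / [2, 7, 8] / [6]
  Insert 6 (step 9): P = [1, 2, 3, 6] / [4, 7, 8] / [5, 9];  Q = [1, 3, 4, 5] / [2, 7, 8] / [6, 9]
Final shape: (4, 3, 2).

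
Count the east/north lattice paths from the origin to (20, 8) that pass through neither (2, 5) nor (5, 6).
Number of paths = 3028767

Inclusion–exclusion. Total paths: C(28, 20) = 3108105. Through P₁: C(7, 2)·C(21, 18) = 27930. Through P₂: C(11, 5)·C(17, 15) = 62832. Since P₁ is strictly southwest of P₂, a monotone path through both must visit P₁ then P₂; paths through both = C(7, 2)·C(4, 3)·C(17, 15) = 11424. Avoid both = 3108105 − 27930 − 62832 + 11424 = 3028767.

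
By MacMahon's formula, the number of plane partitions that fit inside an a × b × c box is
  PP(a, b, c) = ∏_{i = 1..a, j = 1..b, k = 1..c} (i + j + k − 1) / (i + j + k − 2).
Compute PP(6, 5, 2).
PP(6, 5, 2) = 60984

Evaluate the triple product over i = 1..6, j = 1..5, k = 1..2. The factors are (2/1) · (3/2) · (3/2) · (4/3) · (4/3) · (5/4) · (5/4) · (6/5) · … (60 factors total). The numerators and denominators telescope so the product is an integer; carrying out the multiplication exactly gives PP(6, 5, 2) = 60984.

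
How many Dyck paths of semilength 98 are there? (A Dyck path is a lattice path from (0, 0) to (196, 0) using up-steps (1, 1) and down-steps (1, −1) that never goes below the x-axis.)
C_98 = 57743358069601357782187700608042856334020731624756611000

These Dyck paths are counted by the Catalan number C_n = (1/(n + 1)) · C(2n, n). For n = 98: C_98 = (1/99) · C(196, 98) = 5716592448890534420436582360196242777068052430850904489000/99 = 57743358069601357782187700608042856334020731624756611000.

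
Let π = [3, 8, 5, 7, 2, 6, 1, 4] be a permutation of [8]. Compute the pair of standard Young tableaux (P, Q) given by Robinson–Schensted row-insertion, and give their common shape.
P = [1, 4, 6] / [2, 5] / [3, 7] / [8];  Q = [1, 2, 4] / [3, 6] / [5, 8] / [7];  common shape = (3, 2, 2, 1)

Row-insert the values π_1, π_2, … into P one at a time, bumping the leftmost entry strictly greater than the inserted value down to the next row. The recording tableau Q records, in position (i, j), the step at which that cell was added to P.
  Insert 3 (step 1): P = [3];  Q = [1]
  Insert 8 (step 2): P = [3, 8];  Q = [1, 2]
  Insert 5 (step 3): P = [3, 5] / [8];  Q = [1, 2] / [3]
  Insert 7 (step 4): P = [3, 5, 7] / [8];  Q = [1, 2, 4] / [3]
  Insert 2 (step 5): P = [2, 5, 7] / [3] / [8];  Q = [1, 2, 4] / [3] / [5]
  Insert 6 (step 6): P = [2, 5, 6] / [3, 7] / [8];  Q = [1, 2, 4] / [3, 6] / [5]
  Insert 1 (step 7): P = [1, 5, 6] / [2, 7] / [3] / [8];  Q = [1, 2, 4] / [3, 6] / [5] / [7]
  Insert 4 (step 8): P = [1, 4, 6] / [2, 5] / [3, 7] / [8];  Q = [1, 2, 4] / [3, 6] / [5, 8] / [7]
Final shape: (3, 2, 2, 1).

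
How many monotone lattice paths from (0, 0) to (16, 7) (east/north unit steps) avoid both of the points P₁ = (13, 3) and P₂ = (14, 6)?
Number of paths = 115997

Inclusion–exclusion. Total paths: C(23, 16) = 245157. Through P₁: C(16, 13)·C(7, 3) = 19600. Through P₂: C(20, 14)·C(3, 2) = 116280. Since P₁ is strictly southwest of P₂, a monotone path through both must visit P₁ then P₂; paths through both = C(16, 13)·C(4, 1)·C(3, 2) = 6720. Avoid both = 245157 − 19600 − 116280 + 6720 = 115997.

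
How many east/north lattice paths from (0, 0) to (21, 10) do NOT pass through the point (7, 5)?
Number of paths = 35142789

Total paths from (0, 0) to (21, 10): C(31, 21) = 44352165. Paths through (7, 5): (paths (0, 0) → (7, 5)) × (paths (7, 5) → (21, 10)) = C(12, 7) · C(19, 14) = 792 · 11628 = 9209376. Avoidance count = 44352165 − 9209376 = 35142789.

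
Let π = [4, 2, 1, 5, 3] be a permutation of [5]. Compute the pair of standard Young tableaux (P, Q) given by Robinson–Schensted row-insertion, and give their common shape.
P = [1, 3] / [2, 5] / [4];  Q = [1, 4] / [2, 5] / [3];  common shape = (2, 2, 1)

Row-insert the values π_1, π_2, … into P one at a time, bumping the leftmost entry strictly greater than the inserted value down to the next row. The recording tableau Q records, in position (i, j), the step at which that cell was added to P.
  Insert 4 (step 1): P = [4];  Q = [1]
  Insert 2 (step 2): P = [2] / [4];  Q = [1] / [2]
  Insert 1 (step 3): P = [1] / [2] / [4];  Q = [1] / [2] / [3]
  Insert 5 (step 4): P = [1, 5] / [2] / [4];  Q = [1, 4] / [2] / [3]
  Insert 3 (step 5): P = [1, 3] / [2, 5] / [4];  Q = [1, 4] / [2, 5] / [3]
Final shape: (2, 2, 1).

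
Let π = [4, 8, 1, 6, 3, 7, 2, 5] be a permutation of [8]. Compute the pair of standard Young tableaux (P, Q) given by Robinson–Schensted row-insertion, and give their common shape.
P = [1, 2, 5] / [3, 6, 7] / [4] / [8];  Q = [1, 2, 6] / [3, 4, 8] / [5] / [7];  common shape = (3, 3, 1, 1)

Row-insert the values π_1, π_2, … into P one at a time, bumping the leftmost entry strictly greater than the inserted value down to the next row. The recording tableau Q records, in position (i, j), the step at which that cell was added to P.
  Insert 4 (step 1): P = [4];  Q = [1]
  Insert 8 (step 2): P = [4, 8];  Q = [1, 2]
  Insert 1 (step 3): P = [1, 8] / [4];  Q = [1, 2] / [3]
  Insert 6 (step 4): P = [1, 6] / [4, 8];  Q = [1, 2] / [3, 4]
  Insert 3 (step 5): P = [1, 3] / [4, 6] / [8];  Q = [1, 2] / [3, 4] / [5]
  Insert 7 (step 6): P = [1, 3, 7] / [4, 6] / [8];  Q = [1, 2, 6] / [3, 4] / [5]
  Insert 2 (step 7): P = [1, 2, 7] / [3, 6] / [4] / [8];  Q = [1, 2, 6] / [3, 4] / [5] / [7]
  Insert 5 (step 8): P = [1, 2, 5] / [3, 6, 7] / [4] / [8];  Q = [1, 2, 6] / [3, 4, 8] / [5] / [7]
Final shape: (3, 3, 1, 1).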